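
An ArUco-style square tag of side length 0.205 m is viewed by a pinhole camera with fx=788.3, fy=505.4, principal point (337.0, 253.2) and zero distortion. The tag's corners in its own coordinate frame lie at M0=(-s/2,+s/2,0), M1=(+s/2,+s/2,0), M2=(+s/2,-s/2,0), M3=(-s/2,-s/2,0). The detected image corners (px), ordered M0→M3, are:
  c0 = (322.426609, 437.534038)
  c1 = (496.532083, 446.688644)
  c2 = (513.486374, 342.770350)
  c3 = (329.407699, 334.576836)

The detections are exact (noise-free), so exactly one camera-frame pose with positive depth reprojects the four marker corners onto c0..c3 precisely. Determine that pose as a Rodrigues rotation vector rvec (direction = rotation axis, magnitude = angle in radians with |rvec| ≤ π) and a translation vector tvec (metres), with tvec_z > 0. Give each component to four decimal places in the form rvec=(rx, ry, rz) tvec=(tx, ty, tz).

rvec=(0.2427, 0.0683, 0.0516) tvec=(0.0892, 0.2482, 0.9052)

Intrinsics K: fx=788.3, fy=505.4, cx=337.0, cy=253.2
Marker side s = 0.205 m; corners in marker frame (Z=0):
  M0 = (-0.1025, +0.1025, 0)
  M1 = (+0.1025, +0.1025, 0)
  M2 = (+0.1025, -0.1025, 0)
  M3 = (-0.1025, -0.1025, 0)
Detected image corners:
  c0 = (322.426609, 437.534038) px
  c1 = (496.532083, 446.688644) px
  c2 = (513.486374, 342.770350) px
  c3 = (329.407699, 334.576836) px
Planar DLT: solve 8×8 A·h = b for H (H[2,2]=1):
  H  [+844.81680 +52.76882 +414.67775]
  H  [+15.93751 +608.84013 +391.77842]
  H  [-0.06772 +0.26712 +1.00000]
B = K⁻¹H; ‖b₁‖=1.104670, ‖b₂‖=1.104670; λ = 2/(‖b₁‖+‖b₂‖) = 0.905248, sign → tz>0 ⇒ λ=+0.905248
r₁ = λ·B[:,0] = (+0.99636,+0.05926,-0.06131); r₂ = λ·B[:,1] = (-0.04278,+0.96938,+0.24181)
r₃ = r₁×r₂ = (+0.07376,-0.23831,+0.96838); SVD([r₁ r₂ r₃]) → R = UVᵀ:
  R  [+0.99636 -0.04278 +0.07376]
  R  [+0.05926 +0.96938 -0.23831]
  R  [-0.06131 +0.24181 +0.96838]
t = (+0.08920, +0.24821, +0.90525) m
tr R = 2.934123; θ = arccos((tr R − 1)/2) = 0.257375 rad = 14.747°
axis k = ((R−Rᵀ)₃₂, (R−Rᵀ)₁₃, (R−Rᵀ)₂₁) / (2 sinθ) = (+0.943098, +0.265314, +0.200434)
rvec = θ·k = (+0.242730, +0.068285, +0.051587)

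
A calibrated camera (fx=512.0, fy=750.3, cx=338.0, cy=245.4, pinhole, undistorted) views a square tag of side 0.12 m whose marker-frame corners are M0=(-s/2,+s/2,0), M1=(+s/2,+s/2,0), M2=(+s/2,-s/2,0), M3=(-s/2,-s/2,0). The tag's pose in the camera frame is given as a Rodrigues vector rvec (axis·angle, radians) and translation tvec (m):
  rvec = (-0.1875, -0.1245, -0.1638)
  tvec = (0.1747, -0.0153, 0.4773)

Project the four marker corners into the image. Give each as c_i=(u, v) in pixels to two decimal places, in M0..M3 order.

Intrinsics K: fx=512.0, fy=750.3, cx=338.0, cy=245.4
Marker side s = 0.12 m; corners in marker frame (Z=0):
  M0 = (-0.0600, +0.0600, 0)
  M1 = (+0.0600, +0.0600, 0)
  M2 = (+0.0600, -0.0600, 0)
  M3 = (-0.0600, -0.0600, 0)
rvec = (-0.1875, -0.1245, -0.1638), |rvec| = θ = 0.27836 rad = 15.949°
Rodrigues: sinθ=0.27478, 1−cosθ=0.03849; R = I + sinθ·[k]× + (1−cosθ)·[k]×²:
    [+0.97897 +0.17329 -0.10764]
    [-0.15010 +0.96921 +0.19522]
    [+0.13816 -0.17496 +0.97483]
t = (0.1747, -0.0153, 0.4773) m
M0: Pc = R·M0+t = (+0.12636, +0.05186, +0.45851); u = 512.0·(+0.12636)/0.45851 + 338.0 = 479.0992, v = 750.3·(+0.05186)/0.45851 + 245.4 = 330.2594
M1: Pc = R·M1+t = (+0.24384, +0.03385, +0.47509); u = 512.0·(+0.24384)/0.47509 + 338.0 = 600.7783, v = 750.3·(+0.03385)/0.47509 + 245.4 = 298.8531
M2: Pc = R·M2+t = (+0.22304, -0.08246, +0.49609); u = 512.0·(+0.22304)/0.49609 + 338.0 = 568.1955, v = 750.3·(-0.08246)/0.49609 + 245.4 = 120.6873
M3: Pc = R·M3+t = (+0.10556, -0.06445, +0.47951); u = 512.0·(+0.10556)/0.47951 + 338.0 = 450.7175, v = 750.3·(-0.06445)/0.47951 + 245.4 = 144.5585

c0=(479.10, 330.26) c1=(600.78, 298.85) c2=(568.20, 120.69) c3=(450.72, 144.56)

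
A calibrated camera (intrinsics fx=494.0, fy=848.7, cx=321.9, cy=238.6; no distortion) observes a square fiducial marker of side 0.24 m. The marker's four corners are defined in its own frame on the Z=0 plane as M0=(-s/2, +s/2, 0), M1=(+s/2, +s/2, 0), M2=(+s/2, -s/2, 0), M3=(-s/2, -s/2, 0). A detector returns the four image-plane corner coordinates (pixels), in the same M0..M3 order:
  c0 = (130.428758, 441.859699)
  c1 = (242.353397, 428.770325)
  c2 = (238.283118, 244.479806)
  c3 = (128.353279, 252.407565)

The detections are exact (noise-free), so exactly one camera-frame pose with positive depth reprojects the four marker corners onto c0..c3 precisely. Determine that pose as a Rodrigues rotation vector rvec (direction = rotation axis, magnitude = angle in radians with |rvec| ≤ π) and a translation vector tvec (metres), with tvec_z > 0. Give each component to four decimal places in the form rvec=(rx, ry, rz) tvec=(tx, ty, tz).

rvec=(-0.0887, -0.1197, -0.0471) tvec=(-0.3025, 0.1322, 1.0960)

Intrinsics K: fx=494.0, fy=848.7, cx=321.9, cy=238.6
Marker side s = 0.24 m; corners in marker frame (Z=0):
  M0 = (-0.1200, +0.1200, 0)
  M1 = (+0.1200, +0.1200, 0)
  M2 = (+0.1200, -0.1200, 0)
  M3 = (-0.1200, -0.1200, 0)
Detected image corners:
  c0 = (130.428758, 441.859699) px
  c1 = (242.353397, 428.770325) px
  c2 = (238.283118, 244.479806) px
  c3 = (128.353279, 252.407565) px
Planar DLT: solve 8×8 A·h = b for H (H[2,2]=1):
  H  [+482.62179 -1.55899 +185.57705]
  H  [-5.83818 +751.82258 +340.93504]
  H  [+0.11070 -0.07800 +1.00000]
B = K⁻¹H; ‖b₁‖=0.912370, ‖b₂‖=0.912370; λ = 2/(‖b₁‖+‖b₂‖) = 1.096047, sign → tz>0 ⇒ λ=+1.096047
r₁ = λ·B[:,0] = (+0.99174,-0.04165,+0.12134); r₂ = λ·B[:,1] = (+0.05225,+0.99497,-0.08549)
r₃ = r₁×r₂ = (-0.11716,+0.09112,+0.98892); SVD([r₁ r₂ r₃]) → R = UVᵀ:
  R  [+0.99174 +0.05225 -0.11716]
  R  [-0.04165 +0.99497 +0.09112]
  R  [+0.12134 -0.08549 +0.98892]
t = (-0.30246, +0.13216, +1.09605) m
tr R = 2.975629; θ = arccos((tr R − 1)/2) = 0.156270 rad = 8.954°
axis k = ((R−Rᵀ)₃₂, (R−Rᵀ)₁₃, (R−Rᵀ)₂₁) / (2 sinθ) = (-0.567377, -0.766215, -0.301660)
rvec = θ·k = (-0.088664, -0.119736, -0.047140)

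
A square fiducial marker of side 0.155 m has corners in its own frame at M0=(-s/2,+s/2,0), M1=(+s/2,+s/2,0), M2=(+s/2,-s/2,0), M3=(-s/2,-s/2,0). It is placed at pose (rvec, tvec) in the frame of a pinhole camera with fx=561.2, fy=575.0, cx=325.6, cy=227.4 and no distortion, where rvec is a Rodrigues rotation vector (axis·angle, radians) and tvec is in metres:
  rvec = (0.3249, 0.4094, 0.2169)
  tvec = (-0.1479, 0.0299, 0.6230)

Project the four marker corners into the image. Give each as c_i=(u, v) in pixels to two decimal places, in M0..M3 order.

Intrinsics K: fx=561.2, fy=575.0, cx=325.6, cy=227.4
Marker side s = 0.155 m; corners in marker frame (Z=0):
  M0 = (-0.0775, +0.0775, 0)
  M1 = (+0.0775, +0.0775, 0)
  M2 = (+0.0775, -0.0775, 0)
  M3 = (-0.0775, -0.0775, 0)
rvec = (0.3249, 0.4094, 0.2169), |rvec| = θ = 0.56587 rad = 32.422°
Rodrigues: sinθ=0.53615, 1−cosθ=0.15588; R = I + sinθ·[k]× + (1−cosθ)·[k]×²:
    [+0.89551 -0.14076 +0.42220]
    [+0.27026 +0.92571 -0.26461]
    [-0.35359 +0.35106 +0.86702]
t = (-0.1479, 0.0299, 0.6230) m
M0: Pc = R·M0+t = (-0.22821, +0.08070, +0.67761); u = 561.2·(-0.22821)/0.67761 + 325.6 = 136.5952, v = 575.0·(+0.08070)/0.67761 + 227.4 = 295.8775
M1: Pc = R·M1+t = (-0.08941, +0.12259, +0.62280); u = 561.2·(-0.08941)/0.62280 + 325.6 = 245.0367, v = 575.0·(+0.12259)/0.62280 + 227.4 = 340.5784
M2: Pc = R·M2+t = (-0.06759, -0.02090, +0.56839); u = 561.2·(-0.06759)/0.56839 + 325.6 = 258.8653, v = 575.0·(-0.02090)/0.56839 + 227.4 = 206.2594
M3: Pc = R·M3+t = (-0.20639, -0.06279, +0.62320); u = 561.2·(-0.20639)/0.62320 + 325.6 = 139.7391, v = 575.0·(-0.06279)/0.62320 + 227.4 = 169.4681

c0=(136.60, 295.88) c1=(245.04, 340.58) c2=(258.87, 206.26) c3=(139.74, 169.47)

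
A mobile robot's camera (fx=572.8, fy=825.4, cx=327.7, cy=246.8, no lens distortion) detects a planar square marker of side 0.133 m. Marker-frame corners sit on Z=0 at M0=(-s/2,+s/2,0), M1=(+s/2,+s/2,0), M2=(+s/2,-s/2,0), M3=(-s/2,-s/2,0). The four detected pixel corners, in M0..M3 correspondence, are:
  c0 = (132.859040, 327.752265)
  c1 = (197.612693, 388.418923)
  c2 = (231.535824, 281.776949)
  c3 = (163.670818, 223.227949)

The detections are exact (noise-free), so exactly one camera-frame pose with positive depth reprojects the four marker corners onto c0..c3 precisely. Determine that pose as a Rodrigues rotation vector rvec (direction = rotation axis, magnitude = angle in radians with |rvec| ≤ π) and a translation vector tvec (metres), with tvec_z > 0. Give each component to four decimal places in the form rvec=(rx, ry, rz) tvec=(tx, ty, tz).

rvec=(0.1360, 0.2948, 0.4782) tvec=(-0.2313, 0.0641, 0.9004)

Intrinsics K: fx=572.8, fy=825.4, cx=327.7, cy=246.8
Marker side s = 0.133 m; corners in marker frame (Z=0):
  M0 = (-0.0665, +0.0665, 0)
  M1 = (+0.0665, +0.0665, 0)
  M2 = (+0.0665, -0.0665, 0)
  M3 = (-0.0665, -0.0665, 0)
Detected image corners:
  c0 = (132.859040, 327.752265) px
  c1 = (197.612693, 388.418923) px
  c2 = (231.535824, 281.776949) px
  c3 = (163.670818, 223.227949) px
Planar DLT: solve 8×8 A·h = b for H (H[2,2]=1):
  H  [+448.62056 -203.44376 +180.57912]
  H  [+364.53237 +860.53241 +305.51861]
  H  [-0.27437 +0.21887 +1.00000]
B = K⁻¹H; ‖b₁‖=1.110605, ‖b₂‖=1.110605; λ = 2/(‖b₁‖+‖b₂‖) = 0.900410, sign → tz>0 ⇒ λ=+0.900410
r₁ = λ·B[:,0] = (+0.84654,+0.47153,-0.24704); r₂ = λ·B[:,1] = (-0.43255,+0.87981,+0.19707)
r₃ = r₁×r₂ = (+0.31028,-0.05997,+0.94875); SVD([r₁ r₂ r₃]) → R = UVᵀ:
  R  [+0.84654 -0.43255 +0.31028]
  R  [+0.47153 +0.87981 -0.05997]
  R  [-0.24704 +0.19707 +0.94875]
t = (-0.23127, +0.06405, +0.90041) m
tr R = 2.675104; θ = arccos((tr R − 1)/2) = 0.578010 rad = 33.118°
axis k = ((R−Rᵀ)₃₂, (R−Rᵀ)₁₃, (R−Rᵀ)₂₁) / (2 sinθ) = (+0.235234, +0.510031, +0.827365)
rvec = θ·k = (+0.135967, +0.294803, +0.478225)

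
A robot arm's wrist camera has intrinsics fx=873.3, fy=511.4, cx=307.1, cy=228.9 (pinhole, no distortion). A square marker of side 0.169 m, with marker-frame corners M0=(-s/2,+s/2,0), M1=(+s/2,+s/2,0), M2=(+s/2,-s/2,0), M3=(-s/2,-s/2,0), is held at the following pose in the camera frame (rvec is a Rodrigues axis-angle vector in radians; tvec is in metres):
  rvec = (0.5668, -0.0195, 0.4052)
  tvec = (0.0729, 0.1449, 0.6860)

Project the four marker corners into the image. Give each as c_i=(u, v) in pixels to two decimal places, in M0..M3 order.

c0=(262.27, 355.96) c1=(447.11, 395.17) c2=(551.43, 315.96) c3=(344.53, 268.60)

Intrinsics K: fx=873.3, fy=511.4, cx=307.1, cy=228.9
Marker side s = 0.169 m; corners in marker frame (Z=0):
  M0 = (-0.0845, +0.0845, 0)
  M1 = (+0.0845, +0.0845, 0)
  M2 = (+0.0845, -0.0845, 0)
  M3 = (-0.0845, -0.0845, 0)
rvec = (0.5668, -0.0195, 0.4052), |rvec| = θ = 0.69701 rad = 39.936°
Rodrigues: sinθ=0.64193, 1−cosθ=0.23324; R = I + sinθ·[k]× + (1−cosθ)·[k]×²:
    [+0.92099 -0.37848 +0.09230]
    [+0.36787 +0.76694 -0.52580]
    [+0.12822 +0.51821 +0.84559]
t = (0.0729, 0.1449, 0.6860) m
M0: Pc = R·M0+t = (-0.03691, +0.17862, +0.71895); u = 873.3·(-0.03691)/0.71895 + 307.1 = 262.2711, v = 511.4·(+0.17862)/0.71895 + 228.9 = 355.9554
M1: Pc = R·M1+t = (+0.11874, +0.24079, +0.74062); u = 873.3·(+0.11874)/0.74062 + 307.1 = 447.1137, v = 511.4·(+0.24079)/0.74062 + 228.9 = 395.1667
M2: Pc = R·M2+t = (+0.18271, +0.11118, +0.65305); u = 873.3·(+0.18271)/0.65305 + 307.1 = 551.4277, v = 511.4·(+0.11118)/0.65305 + 228.9 = 315.9638
M3: Pc = R·M3+t = (+0.02706, +0.04901, +0.63138); u = 873.3·(+0.02706)/0.63138 + 307.1 = 344.5257, v = 511.4·(+0.04901)/0.63138 + 228.9 = 268.5953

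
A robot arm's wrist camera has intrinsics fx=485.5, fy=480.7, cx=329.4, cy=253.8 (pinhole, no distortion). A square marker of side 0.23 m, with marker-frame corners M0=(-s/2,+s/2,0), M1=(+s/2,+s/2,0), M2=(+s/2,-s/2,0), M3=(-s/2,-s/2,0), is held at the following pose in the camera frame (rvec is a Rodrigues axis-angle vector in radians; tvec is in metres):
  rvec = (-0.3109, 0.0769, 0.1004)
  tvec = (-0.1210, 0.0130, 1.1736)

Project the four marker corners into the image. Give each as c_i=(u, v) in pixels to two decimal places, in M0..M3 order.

Intrinsics K: fx=485.5, fy=480.7, cx=329.4, cy=253.8
Marker side s = 0.23 m; corners in marker frame (Z=0):
  M0 = (-0.1150, +0.1150, 0)
  M1 = (+0.1150, +0.1150, 0)
  M2 = (+0.1150, -0.1150, 0)
  M3 = (-0.1150, -0.1150, 0)
rvec = (-0.3109, 0.0769, 0.1004), |rvec| = θ = 0.33564 rad = 19.231°
Rodrigues: sinθ=0.32937, 1−cosθ=0.05580; R = I + sinθ·[k]× + (1−cosθ)·[k]×²:
    [+0.99208 -0.11037 +0.06000]
    [+0.08668 +0.94713 +0.30892]
    [-0.09093 -0.30127 +0.94919]
t = (-0.1210, 0.0130, 1.1736) m
M0: Pc = R·M0+t = (-0.24778, +0.11195, +1.14941); u = 485.5·(-0.24778)/1.14941 + 329.4 = 224.7395, v = 480.7·(+0.11195)/1.14941 + 253.8 = 300.6197
M1: Pc = R·M1+t = (-0.01960, +0.13189, +1.12850); u = 485.5·(-0.01960)/1.12850 + 329.4 = 320.9663, v = 480.7·(+0.13189)/1.12850 + 253.8 = 309.9798
M2: Pc = R·M2+t = (+0.00578, -0.08595, +1.19779); u = 485.5·(+0.00578)/1.19779 + 329.4 = 331.7433, v = 480.7·(-0.08595)/1.19779 + 253.8 = 219.3058
M3: Pc = R·M3+t = (-0.22240, -0.10589, +1.21870); u = 485.5·(-0.22240)/1.21870 + 329.4 = 240.8029, v = 480.7·(-0.10589)/1.21870 + 253.8 = 212.0338

c0=(224.74, 300.62) c1=(320.97, 309.98) c2=(331.74, 219.31) c3=(240.80, 212.03)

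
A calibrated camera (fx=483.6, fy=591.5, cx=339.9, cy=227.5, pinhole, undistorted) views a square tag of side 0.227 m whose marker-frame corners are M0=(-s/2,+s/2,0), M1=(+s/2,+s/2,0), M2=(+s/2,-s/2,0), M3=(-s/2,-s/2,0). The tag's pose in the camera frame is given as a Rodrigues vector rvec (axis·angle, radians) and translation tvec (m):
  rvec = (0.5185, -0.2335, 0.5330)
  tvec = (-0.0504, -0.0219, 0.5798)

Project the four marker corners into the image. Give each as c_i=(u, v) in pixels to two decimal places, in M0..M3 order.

Intrinsics K: fx=483.6, fy=591.5, cx=339.9, cy=227.5
Marker side s = 0.227 m; corners in marker frame (Z=0):
  M0 = (-0.1135, +0.1135, 0)
  M1 = (+0.1135, +0.1135, 0)
  M2 = (+0.1135, -0.1135, 0)
  M3 = (-0.1135, -0.1135, 0)
rvec = (0.5185, -0.2335, 0.5330), |rvec| = θ = 0.77939 rad = 44.656°
Rodrigues: sinθ=0.70285, 1−cosθ=0.28866; R = I + sinθ·[k]× + (1−cosθ)·[k]×²:
    [+0.83909 -0.53819 -0.07924]
    [+0.42312 +0.73725 -0.52672]
    [+0.34189 +0.40844 +0.84634]
t = (-0.0504, -0.0219, 0.5798) m
M0: Pc = R·M0+t = (-0.20672, +0.01375, +0.58735); u = 483.6·(-0.20672)/0.58735 + 339.9 = 169.6951, v = 591.5·(+0.01375)/0.58735 + 227.5 = 241.3506
M1: Pc = R·M1+t = (-0.01625, +0.10980, +0.66496); u = 483.6·(-0.01625)/0.66496 + 339.9 = 328.0843, v = 591.5·(+0.10980)/0.66496 + 227.5 = 325.1716
M2: Pc = R·M2+t = (+0.10592, -0.05755, +0.57225); u = 483.6·(+0.10592)/0.57225 + 339.9 = 429.4128, v = 591.5·(-0.05755)/0.57225 + 227.5 = 168.0102
M3: Pc = R·M3+t = (-0.08455, -0.15360, +0.49464); u = 483.6·(-0.08455)/0.49464 + 339.9 = 257.2337, v = 591.5·(-0.15360)/0.49464 + 227.5 = 43.8188

c0=(169.70, 241.35) c1=(328.08, 325.17) c2=(429.41, 168.01) c3=(257.23, 43.82)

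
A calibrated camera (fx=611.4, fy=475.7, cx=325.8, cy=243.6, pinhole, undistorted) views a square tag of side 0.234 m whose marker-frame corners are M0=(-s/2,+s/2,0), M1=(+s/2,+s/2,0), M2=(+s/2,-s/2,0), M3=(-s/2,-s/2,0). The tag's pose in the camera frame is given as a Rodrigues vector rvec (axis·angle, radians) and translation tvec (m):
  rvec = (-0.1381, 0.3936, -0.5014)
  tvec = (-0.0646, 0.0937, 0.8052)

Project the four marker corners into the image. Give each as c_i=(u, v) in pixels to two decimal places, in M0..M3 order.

c0=(245.72, 390.79) c1=(392.70, 332.15) c2=(308.78, 204.17) c3=(178.15, 270.73)

Intrinsics K: fx=611.4, fy=475.7, cx=325.8, cy=243.6
Marker side s = 0.234 m; corners in marker frame (Z=0):
  M0 = (-0.1170, +0.1170, 0)
  M1 = (+0.1170, +0.1170, 0)
  M2 = (+0.1170, -0.1170, 0)
  M3 = (-0.1170, -0.1170, 0)
rvec = (-0.1381, 0.3936, -0.5014), |rvec| = θ = 0.65222 rad = 37.370°
Rodrigues: sinθ=0.60695, 1−cosθ=0.20526; R = I + sinθ·[k]× + (1−cosθ)·[k]×²:
    [+0.80394 +0.44037 +0.39969]
    [-0.49283 +0.86949 +0.03329]
    [-0.33287 -0.22374 +0.91604]
t = (-0.0646, 0.0937, 0.8052) m
M0: Pc = R·M0+t = (-0.10714, +0.25309, +0.81797); u = 611.4·(-0.10714)/0.81797 + 325.8 = 245.7189, v = 475.7·(+0.25309)/0.81797 + 243.6 = 390.7885
M1: Pc = R·M1+t = (+0.08098, +0.13777, +0.74008); u = 611.4·(+0.08098)/0.74008 + 325.8 = 392.7037, v = 475.7·(+0.13777)/0.74008 + 243.6 = 332.1543
M2: Pc = R·M2+t = (-0.02206, -0.06569, +0.79243); u = 611.4·(-0.02206)/0.79243 + 325.8 = 308.7776, v = 475.7·(-0.06569)/0.79243 + 243.6 = 204.1653
M3: Pc = R·M3+t = (-0.21018, +0.04963, +0.87032); u = 611.4·(-0.21018)/0.87032 + 325.8 = 178.1461, v = 475.7·(+0.04963)/0.87032 + 243.6 = 270.7270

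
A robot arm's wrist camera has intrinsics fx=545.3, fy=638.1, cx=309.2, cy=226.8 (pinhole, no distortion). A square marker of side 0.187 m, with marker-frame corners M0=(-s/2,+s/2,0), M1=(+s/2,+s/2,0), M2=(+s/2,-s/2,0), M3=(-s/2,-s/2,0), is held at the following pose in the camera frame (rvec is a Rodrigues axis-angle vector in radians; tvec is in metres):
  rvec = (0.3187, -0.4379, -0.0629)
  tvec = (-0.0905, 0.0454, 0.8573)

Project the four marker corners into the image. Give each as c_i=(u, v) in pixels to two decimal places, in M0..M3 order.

Intrinsics K: fx=545.3, fy=638.1, cx=309.2, cy=226.8
Marker side s = 0.187 m; corners in marker frame (Z=0):
  M0 = (-0.0935, +0.0935, 0)
  M1 = (+0.0935, +0.0935, 0)
  M2 = (+0.0935, -0.0935, 0)
  M3 = (-0.0935, -0.0935, 0)
rvec = (0.3187, -0.4379, -0.0629), |rvec| = θ = 0.54524 rad = 31.240°
Rodrigues: sinθ=0.51862, 1−cosθ=0.14500; R = I + sinθ·[k]× + (1−cosθ)·[k]×²:
    [+0.90454 -0.00824 -0.42630]
    [-0.12790 +0.94853 -0.28971]
    [+0.40675 +0.31658 +0.85693]
t = (-0.0905, 0.0454, 0.8573) m
M0: Pc = R·M0+t = (-0.17585, +0.14605, +0.84887); u = 545.3·(-0.17585)/0.84887 + 309.2 = 196.2399, v = 638.1·(+0.14605)/0.84887 + 226.8 = 336.5837
M1: Pc = R·M1+t = (-0.00670, +0.12213, +0.92493); u = 545.3·(-0.00670)/0.92493 + 309.2 = 305.2527, v = 638.1·(+0.12213)/0.92493 + 226.8 = 311.0557
M2: Pc = R·M2+t = (-0.00515, -0.05525, +0.86573); u = 545.3·(-0.00515)/0.86573 + 309.2 = 305.9531, v = 638.1·(-0.05525)/0.86573 + 226.8 = 186.0801
M3: Pc = R·M3+t = (-0.17430, -0.03133, +0.78967); u = 545.3·(-0.17430)/0.78967 + 309.2 = 188.8353, v = 638.1·(-0.03133)/0.78967 + 226.8 = 201.4841

c0=(196.24, 336.58) c1=(305.25, 311.06) c2=(305.95, 186.08) c3=(188.84, 201.48)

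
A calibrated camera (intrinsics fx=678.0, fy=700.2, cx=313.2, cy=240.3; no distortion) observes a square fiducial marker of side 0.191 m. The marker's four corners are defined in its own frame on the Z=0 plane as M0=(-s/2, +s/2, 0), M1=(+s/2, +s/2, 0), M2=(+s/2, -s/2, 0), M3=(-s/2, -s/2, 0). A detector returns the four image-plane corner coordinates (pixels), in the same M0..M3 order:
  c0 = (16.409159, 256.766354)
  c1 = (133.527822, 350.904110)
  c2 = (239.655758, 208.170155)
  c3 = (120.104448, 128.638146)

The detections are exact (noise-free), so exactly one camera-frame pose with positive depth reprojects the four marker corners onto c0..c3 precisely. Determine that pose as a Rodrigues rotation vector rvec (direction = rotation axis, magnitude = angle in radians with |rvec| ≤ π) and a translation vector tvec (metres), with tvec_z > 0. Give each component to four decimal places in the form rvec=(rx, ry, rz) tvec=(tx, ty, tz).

rvec=(-0.2916, 0.2537, 0.5920) tvec=(-0.2154, -0.0083, 0.7818)

Intrinsics K: fx=678.0, fy=700.2, cx=313.2, cy=240.3
Marker side s = 0.191 m; corners in marker frame (Z=0):
  M0 = (-0.0955, +0.0955, 0)
  M1 = (+0.0955, +0.0955, 0)
  M2 = (+0.0955, -0.0955, 0)
  M3 = (-0.0955, -0.0955, 0)
Detected image corners:
  c0 = (16.409159, 256.766354) px
  c1 = (133.527822, 350.904110) px
  c2 = (239.655758, 208.170155) px
  c3 = (120.104448, 128.638146) px
Planar DLT: solve 8×8 A·h = b for H (H[2,2]=1):
  H  [+568.22791 -580.95489 +126.39660]
  H  [+358.32580 +648.43019 +232.82435]
  H  [-0.40400 -0.25054 +1.00000]
B = K⁻¹H; ‖b₁‖=1.279172, ‖b₂‖=1.279172; λ = 2/(‖b₁‖+‖b₂‖) = 0.781755, sign → tz>0 ⇒ λ=+0.781755
r₁ = λ·B[:,0] = (+0.80108,+0.50845,-0.31583); r₂ = λ·B[:,1] = (-0.57938,+0.79117,-0.19586)
r₃ = r₁×r₂ = (+0.15029,+0.33989,+0.92838); SVD([r₁ r₂ r₃]) → R = UVᵀ:
  R  [+0.80108 -0.57938 +0.15029]
  R  [+0.50845 +0.79117 +0.33989]
  R  [-0.31583 -0.19586 +0.92838]
t = (-0.21539, -0.00835, +0.78176) m
tr R = 2.520635; θ = arccos((tr R − 1)/2) = 0.706995 rad = 40.508°
axis k = ((R−Rᵀ)₃₂, (R−Rᵀ)₁₃, (R−Rᵀ)₂₁) / (2 sinθ) = (-0.412399, +0.358800, +0.837371)
rvec = θ·k = (-0.291564, +0.253669, +0.592017)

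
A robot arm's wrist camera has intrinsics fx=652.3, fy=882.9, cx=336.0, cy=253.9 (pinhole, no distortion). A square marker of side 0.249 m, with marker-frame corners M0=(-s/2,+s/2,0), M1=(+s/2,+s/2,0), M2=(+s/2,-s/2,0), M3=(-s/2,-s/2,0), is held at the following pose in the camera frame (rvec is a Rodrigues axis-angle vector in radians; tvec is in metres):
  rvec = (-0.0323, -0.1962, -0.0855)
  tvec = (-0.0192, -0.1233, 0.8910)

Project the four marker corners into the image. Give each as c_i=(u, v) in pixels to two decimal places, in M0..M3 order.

Intrinsics K: fx=652.3, fy=882.9, cx=336.0, cy=253.9
Marker side s = 0.249 m; corners in marker frame (Z=0):
  M0 = (-0.1245, +0.1245, 0)
  M1 = (+0.1245, +0.1245, 0)
  M2 = (+0.1245, -0.1245, 0)
  M3 = (-0.1245, -0.1245, 0)
rvec = (-0.0323, -0.1962, -0.0855), |rvec| = θ = 0.21644 rad = 12.401°
Rodrigues: sinθ=0.21476, 1−cosθ=0.02333; R = I + sinθ·[k]× + (1−cosθ)·[k]×²:
    [+0.97719 +0.08799 -0.19330]
    [-0.08168 +0.99584 +0.04040]
    [+0.19605 -0.02369 +0.98031]
t = (-0.0192, -0.1233, 0.8910) m
M0: Pc = R·M0+t = (-0.12990, +0.01085, +0.86364); u = 652.3·(-0.12990)/0.86364 + 336.0 = 237.8841, v = 882.9·(+0.01085)/0.86364 + 253.9 = 264.9928
M1: Pc = R·M1+t = (+0.11341, -0.00949, +0.91246); u = 652.3·(+0.11341)/0.91246 + 336.0 = 417.0781, v = 882.9·(-0.00949)/0.91246 + 253.9 = 244.7205
M2: Pc = R·M2+t = (+0.09150, -0.25745, +0.91836); u = 652.3·(+0.09150)/0.91836 + 336.0 = 400.9950, v = 882.9·(-0.25745)/0.91836 + 253.9 = 6.3893
M3: Pc = R·M3+t = (-0.15181, -0.23711, +0.86954); u = 652.3·(-0.15181)/0.86954 + 336.0 = 222.1140, v = 882.9·(-0.23711)/0.86954 + 253.9 = 13.1443

c0=(237.88, 264.99) c1=(417.08, 244.72) c2=(401.00, 6.39) c3=(222.11, 13.14)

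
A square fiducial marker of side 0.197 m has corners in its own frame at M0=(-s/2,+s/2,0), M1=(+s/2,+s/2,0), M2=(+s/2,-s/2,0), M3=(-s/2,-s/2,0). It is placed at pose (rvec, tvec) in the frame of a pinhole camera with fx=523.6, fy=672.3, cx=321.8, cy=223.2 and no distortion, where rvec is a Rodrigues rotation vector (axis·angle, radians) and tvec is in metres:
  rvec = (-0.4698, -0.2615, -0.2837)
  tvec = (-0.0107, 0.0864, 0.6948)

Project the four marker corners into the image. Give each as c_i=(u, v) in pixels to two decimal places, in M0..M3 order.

c0=(263.12, 428.78) c1=(407.98, 370.45) c2=(355.03, 207.29) c3=(222.00, 244.84)

Intrinsics K: fx=523.6, fy=672.3, cx=321.8, cy=223.2
Marker side s = 0.197 m; corners in marker frame (Z=0):
  M0 = (-0.0985, +0.0985, 0)
  M1 = (+0.0985, +0.0985, 0)
  M2 = (+0.0985, -0.0985, 0)
  M3 = (-0.0985, -0.0985, 0)
rvec = (-0.4698, -0.2615, -0.2837), |rvec| = θ = 0.60793 rad = 34.832°
Rodrigues: sinθ=0.57117, 1−cosθ=0.17917; R = I + sinθ·[k]× + (1−cosθ)·[k]×²:
    [+0.92783 +0.32610 -0.18107]
    [-0.20699 +0.85398 +0.47736]
    [+0.31030 -0.40543 +0.85985]
t = (-0.0107, 0.0864, 0.6948) m
M0: Pc = R·M0+t = (-0.06997, +0.19091, +0.62430); u = 523.6·(-0.06997)/0.62430 + 321.8 = 263.1161, v = 672.3·(+0.19091)/0.62430 + 223.2 = 428.7833
M1: Pc = R·M1+t = (+0.11281, +0.15013, +0.68543); u = 523.6·(+0.11281)/0.68543 + 321.8 = 407.9774, v = 672.3·(+0.15013)/0.68543 + 223.2 = 370.4531
M2: Pc = R·M2+t = (+0.04857, -0.01811, +0.76530); u = 523.6·(+0.04857)/0.76530 + 321.8 = 355.0306, v = 672.3·(-0.01811)/0.76530 + 223.2 = 207.2946
M3: Pc = R·M3+t = (-0.13421, +0.02267, +0.70417); u = 523.6·(-0.13421)/0.70417 + 321.8 = 222.0036, v = 672.3·(+0.02267)/0.70417 + 223.2 = 244.8449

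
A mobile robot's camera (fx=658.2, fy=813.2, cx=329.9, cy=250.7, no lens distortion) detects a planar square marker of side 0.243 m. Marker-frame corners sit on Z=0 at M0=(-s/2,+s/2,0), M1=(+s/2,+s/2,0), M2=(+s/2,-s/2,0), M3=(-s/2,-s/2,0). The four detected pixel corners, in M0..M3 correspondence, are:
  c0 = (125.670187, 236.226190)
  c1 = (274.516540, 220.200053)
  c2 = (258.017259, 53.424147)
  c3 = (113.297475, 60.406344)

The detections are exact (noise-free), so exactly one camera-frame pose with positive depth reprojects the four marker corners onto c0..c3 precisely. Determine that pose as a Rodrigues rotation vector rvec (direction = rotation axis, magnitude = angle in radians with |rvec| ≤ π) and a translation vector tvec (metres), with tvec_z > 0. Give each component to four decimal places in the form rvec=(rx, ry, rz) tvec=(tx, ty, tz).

rvec=(-0.1662, -0.2245, -0.1150) tvec=(-0.2277, -0.1494, 1.1078)

Intrinsics K: fx=658.2, fy=813.2, cx=329.9, cy=250.7
Marker side s = 0.243 m; corners in marker frame (Z=0):
  M0 = (-0.1215, +0.1215, 0)
  M1 = (+0.1215, +0.1215, 0)
  M2 = (+0.1215, -0.1215, 0)
  M3 = (-0.1215, -0.1215, 0)
Detected image corners:
  c0 = (125.670187, 236.226190) px
  c1 = (274.516540, 220.200053) px
  c2 = (258.017259, 53.424147) px
  c3 = (113.297475, 60.406344) px
Planar DLT: solve 8×8 A·h = b for H (H[2,2]=1):
  H  [+644.04733 +33.35983 +194.61182]
  H  [-17.36317 +685.04715 +141.00178]
  H  [+0.20813 -0.13616 +1.00000]
B = K⁻¹H; ‖b₁‖=0.902676, ‖b₂‖=0.902676; λ = 2/(‖b₁‖+‖b₂‖) = 1.107818, sign → tz>0 ⇒ λ=+1.107818
r₁ = λ·B[:,0] = (+0.96843,-0.09473,+0.23056); r₂ = λ·B[:,1] = (+0.13175,+0.97974,-0.15084)
r₃ = r₁×r₂ = (-0.21160,+0.17646,+0.96129); SVD([r₁ r₂ r₃]) → R = UVᵀ:
  R  [+0.96843 +0.13175 -0.21160]
  R  [-0.09473 +0.97974 +0.17646]
  R  [+0.23056 -0.15084 +0.96129]
t = (-0.22770, -0.14944, +1.10782) m
tr R = 2.909467; θ = arccos((tr R − 1)/2) = 0.302033 rad = 17.305°
axis k = ((R−Rᵀ)₃₂, (R−Rᵀ)₁₃, (R−Rᵀ)₂₁) / (2 sinθ) = (-0.550156, -0.743234, -0.380698)
rvec = θ·k = (-0.166165, -0.224482, -0.114984)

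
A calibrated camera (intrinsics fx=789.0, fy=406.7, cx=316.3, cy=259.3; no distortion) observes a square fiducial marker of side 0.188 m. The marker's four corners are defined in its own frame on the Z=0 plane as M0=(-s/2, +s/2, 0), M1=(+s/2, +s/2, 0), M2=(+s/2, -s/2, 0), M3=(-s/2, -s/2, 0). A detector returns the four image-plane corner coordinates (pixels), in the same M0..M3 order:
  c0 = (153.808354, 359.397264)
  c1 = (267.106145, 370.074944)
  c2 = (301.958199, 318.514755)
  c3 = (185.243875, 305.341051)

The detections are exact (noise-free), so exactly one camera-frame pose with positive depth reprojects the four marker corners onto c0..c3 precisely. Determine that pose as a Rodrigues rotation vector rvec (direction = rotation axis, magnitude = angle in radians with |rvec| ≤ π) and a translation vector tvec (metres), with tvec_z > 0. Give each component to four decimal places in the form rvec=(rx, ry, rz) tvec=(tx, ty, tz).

rvec=(0.3115, -0.2165, 0.2866) tvec=(-0.1397, 0.2440, 1.2453)

Intrinsics K: fx=789.0, fy=406.7, cx=316.3, cy=259.3
Marker side s = 0.188 m; corners in marker frame (Z=0):
  M0 = (-0.0940, +0.0940, 0)
  M1 = (+0.0940, +0.0940, 0)
  M2 = (+0.0940, -0.0940, 0)
  M3 = (-0.0940, -0.0940, 0)
Detected image corners:
  c0 = (153.808354, 359.397264) px
  c1 = (267.106145, 370.074944) px
  c2 = (301.958199, 318.514755) px
  c3 = (185.243875, 305.341051) px
Planar DLT: solve 8×8 A·h = b for H (H[2,2]=1):
  H  [+657.53349 -127.34282 +227.78688]
  H  [+131.82748 +353.98009 +338.98261]
  H  [+0.20255 +0.21639 +1.00000]
B = K⁻¹H; ‖b₁‖=0.803008, ‖b₂‖=0.803008; λ = 2/(‖b₁‖+‖b₂‖) = 1.245318, sign → tz>0 ⇒ λ=+1.245318
r₁ = λ·B[:,0] = (+0.93670,+0.24284,+0.25223); r₂ = λ·B[:,1] = (-0.30902,+0.91208,+0.26947)
r₃ = r₁×r₂ = (-0.16462,-0.33036,+0.92939); SVD([r₁ r₂ r₃]) → R = UVᵀ:
  R  [+0.93670 -0.30902 -0.16462]
  R  [+0.24284 +0.91208 -0.33036]
  R  [+0.25223 +0.26947 +0.92939]
t = (-0.13970, +0.24399, +1.24532) m
tr R = 2.778167; θ = arccos((tr R − 1)/2) = 0.475457 rad = 27.242°
axis k = ((R−Rᵀ)₃₂, (R−Rᵀ)₁₃, (R−Rᵀ)₂₁) / (2 sinθ) = (+0.655210, -0.455335, +0.602803)
rvec = θ·k = (+0.311524, -0.216492, +0.286607)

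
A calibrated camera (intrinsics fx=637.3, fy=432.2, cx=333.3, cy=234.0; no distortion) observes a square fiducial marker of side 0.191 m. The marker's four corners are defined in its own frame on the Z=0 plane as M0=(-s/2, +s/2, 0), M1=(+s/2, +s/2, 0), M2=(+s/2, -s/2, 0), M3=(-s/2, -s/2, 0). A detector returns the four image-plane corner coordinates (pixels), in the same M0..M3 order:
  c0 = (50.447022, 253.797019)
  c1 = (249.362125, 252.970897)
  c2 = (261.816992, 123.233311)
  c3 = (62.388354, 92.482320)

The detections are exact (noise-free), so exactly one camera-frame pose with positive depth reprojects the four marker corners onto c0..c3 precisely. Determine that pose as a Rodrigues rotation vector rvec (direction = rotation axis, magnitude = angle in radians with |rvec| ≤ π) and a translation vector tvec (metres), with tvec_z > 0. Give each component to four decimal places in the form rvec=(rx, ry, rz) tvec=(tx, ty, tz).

Intrinsics K: fx=637.3, fy=432.2, cx=333.3, cy=234.0
Marker side s = 0.191 m; corners in marker frame (Z=0):
  M0 = (-0.0955, +0.0955, 0)
  M1 = (+0.0955, +0.0955, 0)
  M2 = (+0.0955, -0.0955, 0)
  M3 = (-0.0955, -0.0955, 0)
Detected image corners:
  c0 = (50.447022, 253.797019) px
  c1 = (249.362125, 252.970897) px
  c2 = (261.816992, 123.233311) px
  c3 = (62.388354, 92.482320) px
Planar DLT: solve 8×8 A·h = b for H (H[2,2]=1):
  H  [+1218.67805 -51.13015 +166.67918]
  H  [+281.34715 +767.92698 +182.00015]
  H  [+1.12756 +0.08256 +1.00000]
B = K⁻¹H; ‖b₁‖=1.738441, ‖b₂‖=1.738441; λ = 2/(‖b₁‖+‖b₂‖) = 0.575228, sign → tz>0 ⇒ λ=+0.575228
r₁ = λ·B[:,0] = (+0.76077,+0.02329,+0.64861); r₂ = λ·B[:,1] = (-0.07099,+0.99635,+0.04749)
r₃ = r₁×r₂ = (-0.64513,-0.08217,+0.75964); SVD([r₁ r₂ r₃]) → R = UVᵀ:
  R  [+0.76077 -0.07099 -0.64513]
  R  [+0.02329 +0.99635 -0.08217]
  R  [+0.64861 +0.04749 +0.75964]
t = (-0.15039, -0.06921, +0.57523) m
tr R = 2.516755; θ = arccos((tr R − 1)/2) = 0.709976 rad = 40.679°
axis k = ((R−Rᵀ)₃₂, (R−Rᵀ)₁₃, (R−Rᵀ)₂₁) / (2 sinθ) = (+0.099459, -0.992410, +0.072316)
rvec = θ·k = (+0.070614, -0.704587, +0.051343)

rvec=(0.0706, -0.7046, 0.0513) tvec=(-0.1504, -0.0692, 0.5752)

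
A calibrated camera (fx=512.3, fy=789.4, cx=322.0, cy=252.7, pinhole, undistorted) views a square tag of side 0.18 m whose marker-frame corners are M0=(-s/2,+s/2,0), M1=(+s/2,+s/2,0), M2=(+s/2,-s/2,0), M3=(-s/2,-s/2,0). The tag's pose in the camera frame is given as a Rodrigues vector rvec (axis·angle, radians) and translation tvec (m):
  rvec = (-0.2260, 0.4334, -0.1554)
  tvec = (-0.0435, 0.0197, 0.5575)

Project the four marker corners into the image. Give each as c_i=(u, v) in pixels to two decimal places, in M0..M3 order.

Intrinsics K: fx=512.3, fy=789.4, cx=322.0, cy=252.7
Marker side s = 0.18 m; corners in marker frame (Z=0):
  M0 = (-0.0900, +0.0900, 0)
  M1 = (+0.0900, +0.0900, 0)
  M2 = (+0.0900, -0.0900, 0)
  M3 = (-0.0900, -0.0900, 0)
rvec = (-0.2260, 0.4334, -0.1554), |rvec| = θ = 0.51289 rad = 29.387°
Rodrigues: sinθ=0.49070, 1−cosθ=0.12867; R = I + sinθ·[k]× + (1−cosθ)·[k]×²:
    [+0.89631 +0.10077 +0.43183]
    [-0.19659 +0.96320 +0.18328]
    [-0.39747 -0.24916 +0.88314]
t = (-0.0435, 0.0197, 0.5575) m
M0: Pc = R·M0+t = (-0.11510, +0.12408, +0.57085); u = 512.3·(-0.11510)/0.57085 + 322.0 = 218.7058, v = 789.4·(+0.12408)/0.57085 + 252.7 = 424.2864
M1: Pc = R·M1+t = (+0.04624, +0.08870, +0.49930); u = 512.3·(+0.04624)/0.49930 + 322.0 = 369.4405, v = 789.4·(+0.08870)/0.49930 + 252.7 = 392.9282
M2: Pc = R·M2+t = (+0.02810, -0.08468, +0.54415); u = 512.3·(+0.02810)/0.54415 + 322.0 = 348.4542, v = 789.4·(-0.08468)/0.54415 + 252.7 = 129.8534
M3: Pc = R·M3+t = (-0.13324, -0.04930, +0.61570); u = 512.3·(-0.13324)/0.61570 + 322.0 = 211.1382, v = 789.4·(-0.04930)/0.61570 + 252.7 = 189.4968

c0=(218.71, 424.29) c1=(369.44, 392.93) c2=(348.45, 129.85) c3=(211.14, 189.50)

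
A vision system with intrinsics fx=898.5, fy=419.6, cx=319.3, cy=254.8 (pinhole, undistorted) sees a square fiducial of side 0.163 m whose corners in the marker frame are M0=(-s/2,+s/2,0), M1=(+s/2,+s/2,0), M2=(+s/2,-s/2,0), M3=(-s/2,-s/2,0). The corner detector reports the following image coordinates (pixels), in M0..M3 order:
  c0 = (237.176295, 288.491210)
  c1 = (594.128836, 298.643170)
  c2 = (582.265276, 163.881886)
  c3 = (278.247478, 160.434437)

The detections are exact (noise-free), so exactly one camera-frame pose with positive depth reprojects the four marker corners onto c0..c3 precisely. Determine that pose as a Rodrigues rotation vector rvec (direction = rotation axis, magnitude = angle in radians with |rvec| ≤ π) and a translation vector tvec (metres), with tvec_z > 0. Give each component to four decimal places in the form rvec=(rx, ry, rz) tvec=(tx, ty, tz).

Intrinsics K: fx=898.5, fy=419.6, cx=319.3, cy=254.8
Marker side s = 0.163 m; corners in marker frame (Z=0):
  M0 = (-0.0815, +0.0815, 0)
  M1 = (+0.0815, +0.0815, 0)
  M2 = (+0.0815, -0.0815, 0)
  M3 = (-0.0815, -0.0815, 0)
Detected image corners:
  c0 = (237.176295, 288.491210) px
  c1 = (594.128836, 298.643170) px
  c2 = (582.265276, 163.881886) px
  c3 = (278.247478, 160.434437) px
Planar DLT: solve 8×8 A·h = b for H (H[2,2]=1):
  H  [+1903.73044 -513.56242 +420.02361]
  H  [-19.55067 +579.20779 +222.46627]
  H  [-0.26156 -0.99421 +1.00000]
B = K⁻¹H; ‖b₁‖=2.229978, ‖b₂‖=2.229978; λ = 2/(‖b₁‖+‖b₂‖) = 0.448435, sign → tz>0 ⇒ λ=+0.448435
r₁ = λ·B[:,0] = (+0.99182,+0.05033,-0.11729); r₂ = λ·B[:,1] = (-0.09788,+0.88975,-0.44584)
r₃ = r₁×r₂ = (+0.08192,+0.45367,+0.88739); SVD([r₁ r₂ r₃]) → R = UVᵀ:
  R  [+0.99182 -0.09788 +0.08192]
  R  [+0.05033 +0.88975 +0.45367]
  R  [-0.11729 -0.44584 +0.88739]
t = (+0.05027, -0.03456, +0.44843) m
tr R = 2.768961; θ = arccos((tr R − 1)/2) = 0.485417 rad = 27.812°
axis k = ((R−Rᵀ)₃₂, (R−Rᵀ)₁₃, (R−Rᵀ)₂₁) / (2 sinθ) = (-0.963949, +0.213485, +0.158826)
rvec = θ·k = (-0.467918, +0.103630, +0.077097)

rvec=(-0.4679, 0.1036, 0.0771) tvec=(0.0503, -0.0346, 0.4484)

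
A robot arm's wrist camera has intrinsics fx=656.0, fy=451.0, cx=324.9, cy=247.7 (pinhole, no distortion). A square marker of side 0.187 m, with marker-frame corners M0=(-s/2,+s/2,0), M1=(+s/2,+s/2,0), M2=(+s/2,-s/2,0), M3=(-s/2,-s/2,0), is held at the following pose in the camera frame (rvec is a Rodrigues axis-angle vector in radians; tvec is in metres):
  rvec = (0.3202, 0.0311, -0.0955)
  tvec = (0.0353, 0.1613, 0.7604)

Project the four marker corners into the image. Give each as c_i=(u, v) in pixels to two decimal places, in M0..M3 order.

c0=(284.82, 394.22) c1=(439.80, 386.28) c2=(432.39, 287.82) c3=(265.17, 297.54)

Intrinsics K: fx=656.0, fy=451.0, cx=324.9, cy=247.7
Marker side s = 0.187 m; corners in marker frame (Z=0):
  M0 = (-0.0935, +0.0935, 0)
  M1 = (+0.0935, +0.0935, 0)
  M2 = (+0.0935, -0.0935, 0)
  M3 = (-0.0935, -0.0935, 0)
rvec = (0.3202, 0.0311, -0.0955), |rvec| = θ = 0.33558 rad = 19.227°
Rodrigues: sinθ=0.32932, 1−cosθ=0.05578; R = I + sinθ·[k]× + (1−cosθ)·[k]×²:
    [+0.99500 +0.09865 +0.01537]
    [-0.08879 +0.94470 -0.31569]
    [-0.04567 +0.31275 +0.94874]
t = (0.0353, 0.1613, 0.7604) m
M0: Pc = R·M0+t = (-0.04851, +0.25793, +0.79391); u = 656.0·(-0.04851)/0.79391 + 324.9 = 284.8176, v = 451.0·(+0.25793)/0.79391 + 247.7 = 394.2234
M1: Pc = R·M1+t = (+0.13756, +0.24133, +0.78537); u = 656.0·(+0.13756)/0.78537 + 324.9 = 439.7972, v = 451.0·(+0.24133)/0.78537 + 247.7 = 386.2824
M2: Pc = R·M2+t = (+0.11911, +0.06467, +0.72689); u = 656.0·(+0.11911)/0.72689 + 324.9 = 432.3932, v = 451.0·(+0.06467)/0.72689 + 247.7 = 287.8243
M3: Pc = R·M3+t = (-0.06696, +0.08127, +0.73543); u = 656.0·(-0.06696)/0.73543 + 324.9 = 265.1748, v = 451.0·(+0.08127)/0.73543 + 247.7 = 297.5401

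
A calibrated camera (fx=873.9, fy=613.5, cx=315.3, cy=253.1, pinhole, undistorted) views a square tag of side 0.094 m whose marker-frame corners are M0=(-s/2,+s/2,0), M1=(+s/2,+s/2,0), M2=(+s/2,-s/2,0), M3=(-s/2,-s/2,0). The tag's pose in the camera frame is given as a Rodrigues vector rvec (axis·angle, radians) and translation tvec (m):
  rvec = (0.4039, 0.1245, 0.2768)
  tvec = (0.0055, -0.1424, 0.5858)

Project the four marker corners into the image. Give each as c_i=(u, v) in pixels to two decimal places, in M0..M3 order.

c0=(242.42, 137.49) c1=(372.05, 164.10) c2=(410.92, 67.82) c3=(272.25, 40.47)

Intrinsics K: fx=873.9, fy=613.5, cx=315.3, cy=253.1
Marker side s = 0.094 m; corners in marker frame (Z=0):
  M0 = (-0.0470, +0.0470, 0)
  M1 = (+0.0470, +0.0470, 0)
  M2 = (+0.0470, -0.0470, 0)
  M3 = (-0.0470, -0.0470, 0)
rvec = (0.4039, 0.1245, 0.2768), |rvec| = θ = 0.50523 rad = 28.947°
Rodrigues: sinθ=0.48401, 1−cosθ=0.12494; R = I + sinθ·[k]× + (1−cosθ)·[k]×²:
    [+0.95491 -0.24056 +0.17399]
    [+0.28979 +0.88265 -0.37007]
    [-0.06455 +0.40380 +0.91257]
t = (0.0055, -0.1424, 0.5858) m
M0: Pc = R·M0+t = (-0.05069, -0.11454, +0.60781); u = 873.9·(-0.05069)/0.60781 + 315.3 = 242.4230, v = 613.5·(-0.11454)/0.60781 + 253.1 = 137.4929
M1: Pc = R·M1+t = (+0.03907, -0.08730, +0.60174); u = 873.9·(+0.03907)/0.60174 + 315.3 = 372.0470, v = 613.5·(-0.08730)/0.60174 + 253.1 = 164.0993
M2: Pc = R·M2+t = (+0.06169, -0.17026, +0.56379); u = 873.9·(+0.06169)/0.56379 + 315.3 = 410.9185, v = 613.5·(-0.17026)/0.56379 + 253.1 = 67.8221
M3: Pc = R·M3+t = (-0.02807, -0.19750, +0.56986); u = 873.9·(-0.02807)/0.56986 + 315.3 = 272.2464, v = 613.5·(-0.19750)/0.56986 + 253.1 = 40.4687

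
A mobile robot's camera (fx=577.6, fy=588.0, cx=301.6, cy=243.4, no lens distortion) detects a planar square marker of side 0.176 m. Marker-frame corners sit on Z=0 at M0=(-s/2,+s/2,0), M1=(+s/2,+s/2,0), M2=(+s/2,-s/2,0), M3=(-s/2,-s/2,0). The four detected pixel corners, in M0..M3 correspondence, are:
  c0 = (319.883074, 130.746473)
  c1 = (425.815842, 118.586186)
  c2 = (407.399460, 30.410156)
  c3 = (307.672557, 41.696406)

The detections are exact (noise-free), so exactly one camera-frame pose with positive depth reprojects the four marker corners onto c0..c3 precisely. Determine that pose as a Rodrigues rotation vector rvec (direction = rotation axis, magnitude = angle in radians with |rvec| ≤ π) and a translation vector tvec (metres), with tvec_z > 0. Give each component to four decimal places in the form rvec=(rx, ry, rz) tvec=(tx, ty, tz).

rvec=(-0.3453, 0.0095, -0.1148) tvec=(0.1078, -0.2745, 0.9819)

Intrinsics K: fx=577.6, fy=588.0, cx=301.6, cy=243.4
Marker side s = 0.176 m; corners in marker frame (Z=0):
  M0 = (-0.0880, +0.0880, 0)
  M1 = (+0.0880, +0.0880, 0)
  M2 = (+0.0880, -0.0880, 0)
  M3 = (-0.0880, -0.0880, 0)
Detected image corners:
  c0 = (319.883074, 130.746473) px
  c1 = (425.815842, 118.586186) px
  c2 = (407.399460, 30.410156) px
  c3 = (307.672557, 41.696406) px
Planar DLT: solve 8×8 A·h = b for H (H[2,2]=1):
  H  [+587.55008 -38.77046 +365.00802]
  H  [-65.69273 +475.80006 +79.01136]
  H  [+0.01047 -0.34446 +1.00000]
B = K⁻¹H; ‖b₁‖=1.018447, ‖b₂‖=1.018447; λ = 2/(‖b₁‖+‖b₂‖) = 0.981887, sign → tz>0 ⇒ λ=+0.981887
r₁ = λ·B[:,0] = (+0.99343,-0.11395,+0.01028); r₂ = λ·B[:,1] = (+0.11070,+0.93453,-0.33822)
r₃ = r₁×r₂ = (+0.02893,+0.33714,+0.94101); SVD([r₁ r₂ r₃]) → R = UVᵀ:
  R  [+0.99343 +0.11070 +0.02893]
  R  [-0.11395 +0.93453 +0.33714]
  R  [+0.01028 -0.33822 +0.94101]
t = (+0.10779, -0.27451, +0.98189) m
tr R = 2.868975; θ = arccos((tr R − 1)/2) = 0.363979 rad = 20.854°
axis k = ((R−Rᵀ)₃₂, (R−Rᵀ)₁₃, (R−Rᵀ)₂₁) / (2 sinθ) = (-0.948554, +0.026197, -0.315529)
rvec = θ·k = (-0.345254, +0.009535, -0.114846)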